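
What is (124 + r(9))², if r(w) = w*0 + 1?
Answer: 15625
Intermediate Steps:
r(w) = 1 (r(w) = 0 + 1 = 1)
(124 + r(9))² = (124 + 1)² = 125² = 15625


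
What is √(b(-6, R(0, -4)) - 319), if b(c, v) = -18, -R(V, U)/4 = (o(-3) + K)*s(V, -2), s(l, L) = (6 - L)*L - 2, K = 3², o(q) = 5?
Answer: I*√337 ≈ 18.358*I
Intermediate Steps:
K = 9
s(l, L) = -2 + L*(6 - L) (s(l, L) = L*(6 - L) - 2 = -2 + L*(6 - L))
R(V, U) = 1008 (R(V, U) = -4*(5 + 9)*(-2 - 1*(-2)² + 6*(-2)) = -56*(-2 - 1*4 - 12) = -56*(-2 - 4 - 12) = -56*(-18) = -4*(-252) = 1008)
√(b(-6, R(0, -4)) - 319) = √(-18 - 319) = √(-337) = I*√337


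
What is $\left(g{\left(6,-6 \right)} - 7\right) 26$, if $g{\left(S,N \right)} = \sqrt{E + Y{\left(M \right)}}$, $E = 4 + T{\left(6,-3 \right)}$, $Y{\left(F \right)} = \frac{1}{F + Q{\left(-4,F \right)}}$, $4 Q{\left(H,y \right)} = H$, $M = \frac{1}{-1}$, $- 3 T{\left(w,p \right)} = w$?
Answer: $-182 + 13 \sqrt{6} \approx -150.16$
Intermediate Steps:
$T{\left(w,p \right)} = - \frac{w}{3}$
$M = -1$
$Q{\left(H,y \right)} = \frac{H}{4}$
$Y{\left(F \right)} = \frac{1}{-1 + F}$ ($Y{\left(F \right)} = \frac{1}{F + \frac{1}{4} \left(-4\right)} = \frac{1}{F - 1} = \frac{1}{-1 + F}$)
$E = 2$ ($E = 4 - 2 = 2$)
$g{\left(S,N \right)} = \frac{\sqrt{6}}{2}$ ($g{\left(S,N \right)} = \sqrt{2 + \frac{1}{-1 - 1}} = \sqrt{2 + \frac{1}{-2}} = \sqrt{2 - \frac{1}{2}} = \sqrt{\frac{3}{2}} = \frac{\sqrt{6}}{2}$)
$\left(g{\left(6,-6 \right)} - 7\right) 26 = \left(\frac{\sqrt{6}}{2} - 7\right) 26 = \left(-7 + \frac{\sqrt{6}}{2}\right) 26 = -182 + 13 \sqrt{6}$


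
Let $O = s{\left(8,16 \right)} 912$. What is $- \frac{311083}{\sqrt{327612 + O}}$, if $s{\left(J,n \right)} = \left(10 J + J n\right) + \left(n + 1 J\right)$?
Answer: $- \frac{311083 \sqrt{2751}}{38514} \approx -423.65$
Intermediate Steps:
$s{\left(J,n \right)} = n + 11 J + J n$ ($s{\left(J,n \right)} = \left(10 J + J n\right) + \left(n + J\right) = \left(10 J + J n\right) + \left(J + n\right) = n + 11 J + J n$)
$O = 211584$ ($O = \left(16 + 11 \cdot 8 + 8 \cdot 16\right) 912 = \left(16 + 88 + 128\right) 912 = 232 \cdot 912 = 211584$)
$- \frac{311083}{\sqrt{327612 + O}} = - \frac{311083}{\sqrt{327612 + 211584}} = - \frac{311083}{\sqrt{539196}} = - \frac{311083}{14 \sqrt{2751}} = - 311083 \frac{\sqrt{2751}}{38514} = - \frac{311083 \sqrt{2751}}{38514}$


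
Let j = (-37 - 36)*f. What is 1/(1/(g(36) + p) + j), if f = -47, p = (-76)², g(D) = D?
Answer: 5812/19940973 ≈ 0.00029146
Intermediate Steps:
p = 5776
j = 3431 (j = (-37 - 36)*(-47) = -73*(-47) = 3431)
1/(1/(g(36) + p) + j) = 1/(1/(36 + 5776) + 3431) = 1/(1/5812 + 3431) = 1/(19940973/5812) = 5812/19940973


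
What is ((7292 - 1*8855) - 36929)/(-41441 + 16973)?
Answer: 9623/6117 ≈ 1.5732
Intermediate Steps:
((7292 - 1*8855) - 36929)/(-41441 + 16973) = ((7292 - 8855) - 36929)/(-24468) = (-1563 - 36929)*(-1/24468) = -38492*(-1/24468) = 9623/6117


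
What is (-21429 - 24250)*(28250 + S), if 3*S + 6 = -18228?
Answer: -1012794788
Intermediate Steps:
S = -6078 (S = -2 + (⅓)*(-18228) = -2 - 6076 = -6078)
(-21429 - 24250)*(28250 + S) = (-21429 - 24250)*(28250 - 6078) = -45679*22172 = -1012794788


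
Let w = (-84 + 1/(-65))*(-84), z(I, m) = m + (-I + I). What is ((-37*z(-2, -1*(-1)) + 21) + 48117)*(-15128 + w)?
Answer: -25233592196/65 ≈ -3.8821e+8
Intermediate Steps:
z(I, m) = m (z(I, m) = m + 0 = m)
w = 458724/65 (w = (-84 - 1/65)*(-84) = -5461/65*(-84) = 458724/65 ≈ 7057.3)
((-37*z(-2, -1*(-1)) + 21) + 48117)*(-15128 + w) = ((-(-37)*(-1) + 21) + 48117)*(-15128 + 458724/65) = ((-37*1 + 21) + 48117)*(-524596/65) = ((-37 + 21) + 48117)*(-524596/65) = (-16 + 48117)*(-524596/65) = 48101*(-524596/65) = -25233592196/65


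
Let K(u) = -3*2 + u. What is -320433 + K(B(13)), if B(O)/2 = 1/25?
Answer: -8010973/25 ≈ -3.2044e+5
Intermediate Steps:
B(O) = 2/25
K(u) = -6 + u
-320433 + K(B(13)) = -320433 + (-6 + 2/25) = -320433 - 148/25 = -8010973/25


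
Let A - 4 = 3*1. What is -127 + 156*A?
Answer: 965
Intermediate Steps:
A = 7 (A = 4 + 3*1 = 4 + 3 = 7)
-127 + 156*A = -127 + 156*7 = -127 + 1092 = 965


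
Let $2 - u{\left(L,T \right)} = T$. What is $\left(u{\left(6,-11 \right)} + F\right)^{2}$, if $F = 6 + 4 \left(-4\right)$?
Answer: $9$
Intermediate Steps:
$u{\left(L,T \right)} = 2 - T$
$F = -10$ ($F = 6 - 16 = -10$)
$\left(u{\left(6,-11 \right)} + F\right)^{2} = \left(\left(2 - -11\right) - 10\right)^{2} = \left(\left(2 + 11\right) - 10\right)^{2} = \left(13 - 10\right)^{2} = 3^{2} = 9$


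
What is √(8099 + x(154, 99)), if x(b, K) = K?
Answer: √8198 ≈ 90.543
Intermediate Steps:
√(8099 + x(154, 99)) = √(8099 + 99) = √8198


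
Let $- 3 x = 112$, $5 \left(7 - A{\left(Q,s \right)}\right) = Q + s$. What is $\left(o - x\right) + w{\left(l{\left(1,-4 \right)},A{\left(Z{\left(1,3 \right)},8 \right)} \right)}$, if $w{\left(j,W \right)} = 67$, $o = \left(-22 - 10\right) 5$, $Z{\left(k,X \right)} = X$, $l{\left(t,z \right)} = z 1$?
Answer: $- \frac{167}{3} \approx -55.667$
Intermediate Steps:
$l{\left(t,z \right)} = z$
$o = -160$ ($o = \left(-32\right) 5 = -160$)
$A{\left(Q,s \right)} = 7 - \frac{Q}{5} - \frac{s}{5}$ ($A{\left(Q,s \right)} = 7 - \frac{Q + s}{5} = 7 - \left(\frac{Q}{5} + \frac{s}{5}\right) = 7 - \frac{Q}{5} - \frac{s}{5}$)
$x = - \frac{112}{3}$ ($x = \left(- \frac{1}{3}\right) 112 = - \frac{112}{3} \approx -37.333$)
$\left(o - x\right) + w{\left(l{\left(1,-4 \right)},A{\left(Z{\left(1,3 \right)},8 \right)} \right)} = \left(-160 - - \frac{112}{3}\right) + 67 = \left(-160 + \frac{112}{3}\right) + 67 = - \frac{368}{3} + 67 = - \frac{167}{3}$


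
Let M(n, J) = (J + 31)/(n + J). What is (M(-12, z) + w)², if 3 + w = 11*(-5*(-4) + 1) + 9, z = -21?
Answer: 61011721/1089 ≈ 56025.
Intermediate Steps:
M(n, J) = (31 + J)/(J + n)
w = 237 (w = -3 + (11*(-5*(-4) + 1) + 9) = -3 + (11*(20 + 1) + 9) = -3 + (11*21 + 9) = -3 + (231 + 9) = -3 + 240 = 237)
(M(-12, z) + w)² = ((31 - 21)/(-21 - 12) + 237)² = (10/(-33) + 237)² = (-1/33*10 + 237)² = (-10/33 + 237)² = (7811/33)² = 61011721/1089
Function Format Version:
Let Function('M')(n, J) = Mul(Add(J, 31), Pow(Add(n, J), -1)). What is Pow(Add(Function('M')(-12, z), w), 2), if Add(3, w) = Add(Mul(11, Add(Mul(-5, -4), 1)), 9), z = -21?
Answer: Rational(61011721, 1089) ≈ 56025.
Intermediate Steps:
Function('M')(n, J) = Mul(Pow(Add(J, n), -1), Add(31, J)) (Function('M')(n, J) = Mul(Add(31, J), Pow(Add(J, n), -1)) = Mul(Pow(Add(J, n), -1), Add(31, J)))
w = 237 (w = Add(-3, Add(Mul(11, Add(Mul(-5, -4), 1)), 9)) = Add(-3, Add(Mul(11, Add(20, 1)), 9)) = Add(-3, Add(Mul(11, 21), 9)) = Add(-3, Add(231, 9)) = Add(-3, 240) = 237)
Pow(Add(Function('M')(-12, z), w), 2) = Pow(Add(Mul(Pow(Add(-21, -12), -1), Add(31, -21)), 237), 2) = Pow(Add(Mul(Pow(-33, -1), 10), 237), 2) = Pow(Add(Mul(Rational(-1, 33), 10), 237), 2) = Pow(Add(Rational(-10, 33), 237), 2) = Pow(Rational(7811, 33), 2) = Rational(61011721, 1089)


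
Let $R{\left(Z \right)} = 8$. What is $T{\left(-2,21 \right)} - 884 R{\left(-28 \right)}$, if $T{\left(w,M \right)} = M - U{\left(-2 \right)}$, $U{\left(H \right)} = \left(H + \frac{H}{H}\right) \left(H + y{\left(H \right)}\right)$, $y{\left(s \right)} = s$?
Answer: $-7055$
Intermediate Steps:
$U{\left(H \right)} = 2 H \left(1 + H\right)$ ($U{\left(H \right)} = \left(H + \frac{H}{H}\right) \left(H + H\right) = \left(H + 1\right) 2 H = \left(1 + H\right) 2 H = 2 H \left(1 + H\right)$)
$T{\left(w,M \right)} = -4 + M$ ($T{\left(w,M \right)} = M - 2 \left(-2\right) \left(1 - 2\right) = M - 2 \left(-2\right) \left(-1\right) = M - 4 = -4 + M$)
$T{\left(-2,21 \right)} - 884 R{\left(-28 \right)} = \left(-4 + 21\right) - 7072 = 17 - 7072 = -7055$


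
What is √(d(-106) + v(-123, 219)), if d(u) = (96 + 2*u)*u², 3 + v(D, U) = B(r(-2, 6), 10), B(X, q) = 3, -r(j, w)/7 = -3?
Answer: 212*I*√29 ≈ 1141.7*I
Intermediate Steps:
r(j, w) = 21 (r(j, w) = -7*(-3) = 21)
v(D, U) = 0 (v(D, U) = -3 + 3 = 0)
d(u) = u²*(96 + 2*u)
√(d(-106) + v(-123, 219)) = √(2*(-106)²*(48 - 106) + 0) = √(2*11236*(-58) + 0) = √(-1303376 + 0) = √(-1303376) = 212*I*√29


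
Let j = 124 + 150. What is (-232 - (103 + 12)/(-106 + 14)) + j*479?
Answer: 524061/4 ≈ 1.3102e+5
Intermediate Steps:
j = 274
(-232 - (103 + 12)/(-106 + 14)) + j*479 = (-232 - (103 + 12)/(-106 + 14)) + 274*479 = (-232 - 115/(-92)) + 131246 = (-232 - 115*(-1)/92) + 131246 = (-232 - 1*(-5/4)) + 131246 = (-232 + 5/4) + 131246 = -923/4 + 131246 = 524061/4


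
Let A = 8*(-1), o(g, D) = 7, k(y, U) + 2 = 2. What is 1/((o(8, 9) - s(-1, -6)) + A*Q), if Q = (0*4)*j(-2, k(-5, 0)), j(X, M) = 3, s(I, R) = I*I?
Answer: 1/6 ≈ 0.16667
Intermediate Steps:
k(y, U) = 0 (k(y, U) = -2 + 2 = 0)
s(I, R) = I**2
A = -8
Q = 0 (Q = (0*4)*3 = 0*3 = 0)
1/((o(8, 9) - s(-1, -6)) + A*Q) = 1/((7 - 1*(-1)**2) - 8*0) = 1/((7 - 1*1) + 0) = 1/((7 - 1) + 0) = 1/(6 + 0) = 1/6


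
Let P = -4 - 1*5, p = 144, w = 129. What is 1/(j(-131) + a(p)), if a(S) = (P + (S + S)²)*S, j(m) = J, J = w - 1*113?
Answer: 1/11942656 ≈ 8.3733e-8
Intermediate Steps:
P = -9 (P = -4 - 5 = -9)
J = 16 (J = 129 - 1*113 = 129 - 113 = 16)
j(m) = 16
a(S) = S*(-9 + 4*S²) (a(S) = (-9 + (S + S)²)*S = (-9 + (2*S)²)*S = (-9 + 4*S²)*S = S*(-9 + 4*S²))
1/(j(-131) + a(p)) = 1/(16 + 144*(-9 + 4*144²)) = 1/(16 + 144*(-9 + 4*20736)) = 1/(16 + 144*(-9 + 82944)) = 1/(16 + 144*82935) = 1/(16 + 11942640) = 1/11942656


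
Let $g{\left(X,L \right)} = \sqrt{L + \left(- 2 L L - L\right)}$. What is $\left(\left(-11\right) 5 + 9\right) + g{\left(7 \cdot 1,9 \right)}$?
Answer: $-46 + 9 i \sqrt{2} \approx -46.0 + 12.728 i$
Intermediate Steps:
$g{\left(X,L \right)} = \sqrt{2} \sqrt{- L^{2}}$ ($g{\left(X,L \right)} = \sqrt{L - \left(L + 2 L^{2}\right)} = \sqrt{- 2 L^{2}} = \sqrt{2} \sqrt{- L^{2}}$)
$\left(\left(-11\right) 5 + 9\right) + g{\left(7 \cdot 1,9 \right)} = \left(\left(-11\right) 5 + 9\right) + \sqrt{2} \sqrt{- 9^{2}} = \left(-55 + 9\right) + \sqrt{2} \sqrt{\left(-1\right) 81} = -46 + \sqrt{2} \sqrt{-81} = -46 + \sqrt{2} \cdot 9 i = -46 + 9 i \sqrt{2}$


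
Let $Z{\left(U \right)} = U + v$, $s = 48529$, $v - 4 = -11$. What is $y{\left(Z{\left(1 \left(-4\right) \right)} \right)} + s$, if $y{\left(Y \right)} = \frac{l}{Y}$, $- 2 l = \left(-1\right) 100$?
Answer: $\frac{533769}{11} \approx 48524.0$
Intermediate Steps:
$v = -7$ ($v = 4 - 11 = -7$)
$l = 50$ ($l = - \frac{\left(-1\right) 100}{2} = \left(- \frac{1}{2}\right) \left(-100\right) = 50$)
$Z{\left(U \right)} = -7 + U$ ($Z{\left(U \right)} = U - 7 = -7 + U$)
$y{\left(Y \right)} = \frac{50}{Y}$
$y{\left(Z{\left(1 \left(-4\right) \right)} \right)} + s = \frac{50}{-7 + 1 \left(-4\right)} + 48529 = \frac{50}{-7 - 4} + 48529 = \frac{50}{-11} + 48529 = 50 \left(- \frac{1}{11}\right) + 48529 = - \frac{50}{11} + 48529 = \frac{533769}{11}$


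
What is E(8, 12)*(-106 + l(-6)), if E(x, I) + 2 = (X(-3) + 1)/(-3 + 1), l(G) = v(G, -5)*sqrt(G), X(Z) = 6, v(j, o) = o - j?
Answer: 583 - 11*I*sqrt(6)/2 ≈ 583.0 - 13.472*I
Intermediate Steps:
l(G) = sqrt(G)*(-5 - G) (l(G) = (-5 - G)*sqrt(G) = sqrt(G)*(-5 - G))
E(x, I) = -11/2 (E(x, I) = -2 + (6 + 1)/(-3 + 1) = -2 + 7/(-2) = -2 + 7*(-1/2) = -2 - 7/2 = -11/2)
E(8, 12)*(-106 + l(-6)) = -11*(-106 + sqrt(-6)*(-5 - 1*(-6)))/2 = -11*(-106 + (I*sqrt(6))*(-5 + 6))/2 = -11*(-106 + (I*sqrt(6))*1)/2 = -11*(-106 + I*sqrt(6))/2 = 583 - 11*I*sqrt(6)/2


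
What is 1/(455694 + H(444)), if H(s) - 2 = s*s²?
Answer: 1/87984080 ≈ 1.1366e-8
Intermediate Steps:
H(s) = 2 + s³ (H(s) = 2 + s*s² = 2 + s³)
1/(455694 + H(444)) = 1/(455694 + (2 + 444³)) = 1/(455694 + (2 + 87528384)) = 1/(455694 + 87528386) = 1/87984080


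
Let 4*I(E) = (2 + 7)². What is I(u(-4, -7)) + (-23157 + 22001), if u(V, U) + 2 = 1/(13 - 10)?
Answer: -4543/4 ≈ -1135.8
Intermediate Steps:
u(V, U) = -5/3 (u(V, U) = -2 + 1/(13 - 10) = -2 + 1/3 = -2 + ⅓ = -5/3)
I(E) = 81/4 (I(E) = (2 + 7)²/4 = (¼)*9² = (¼)*81 = 81/4)
I(u(-4, -7)) + (-23157 + 22001) = 81/4 + (-23157 + 22001) = 81/4 - 1156 = -4543/4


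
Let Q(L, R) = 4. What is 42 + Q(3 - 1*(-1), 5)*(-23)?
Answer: -50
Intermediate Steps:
42 + Q(3 - 1*(-1), 5)*(-23) = 42 + 4*(-23) = 42 - 92 = -50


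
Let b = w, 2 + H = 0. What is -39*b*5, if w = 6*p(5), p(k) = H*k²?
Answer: 58500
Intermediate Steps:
H = -2 (H = -2 + 0 = -2)
p(k) = -2*k²
w = -300 (w = 6*(-2*5²) = 6*(-2*25) = 6*(-50) = -300)
b = -300
-39*b*5 = -39*(-300)*5 = 11700*5 = 58500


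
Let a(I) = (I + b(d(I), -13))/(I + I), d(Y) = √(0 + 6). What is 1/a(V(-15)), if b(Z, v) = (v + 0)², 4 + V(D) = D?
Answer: -19/75 ≈ -0.25333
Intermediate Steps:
d(Y) = √6
V(D) = -4 + D
b(Z, v) = v²
a(I) = (169 + I)/(2*I) (a(I) = (I + (-13)²)/(I + I) = (I + 169)/((2*I)) = (169 + I)*(1/(2*I)) = (169 + I)/(2*I))
1/a(V(-15)) = 1/((169 + (-4 - 15))/(2*(-4 - 15))) = 1/((½)*(169 - 19)/(-19)) = 1/((½)*(-1/19)*150) = 1/(-75/19) = -19/75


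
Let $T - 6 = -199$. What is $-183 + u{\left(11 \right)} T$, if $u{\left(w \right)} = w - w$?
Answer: $-183$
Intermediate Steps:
$T = -193$ ($T = 6 - 199 = -193$)
$u{\left(w \right)} = 0$
$-183 + u{\left(11 \right)} T = -183 + 0 \left(-193\right) = -183 + 0 = -183$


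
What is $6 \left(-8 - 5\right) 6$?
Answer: $-468$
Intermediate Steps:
$6 \left(-8 - 5\right) 6 = 6 \left(\left(-13\right) 6\right) = 6 \left(-78\right) = -468$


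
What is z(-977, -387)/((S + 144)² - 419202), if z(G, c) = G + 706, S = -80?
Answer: 271/415106 ≈ 0.00065285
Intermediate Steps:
z(G, c) = 706 + G
z(-977, -387)/((S + 144)² - 419202) = (706 - 977)/((-80 + 144)² - 419202) = -271/(64² - 419202) = -271/(4096 - 419202) = -271/(-415106) = -271*(-1/415106) = 271/415106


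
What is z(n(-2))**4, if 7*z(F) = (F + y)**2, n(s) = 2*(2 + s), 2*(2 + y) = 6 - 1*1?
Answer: 1/614656 ≈ 1.6269e-6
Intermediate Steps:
y = 1/2 (y = -2 + (6 - 1*1)/2 = -2 + (6 - 1)/2 = -2 + (1/2)*5 = -2 + 5/2 = 1/2 ≈ 0.50000)
n(s) = 4 + 2*s
z(F) = (1/2 + F)**2/7 (z(F) = (F + 1/2)**2/7 = (1/2 + F)**2/7)
z(n(-2))**4 = ((1 + 2*(4 + 2*(-2)))**2/28)**4 = ((1 + 2*(4 - 4))**2/28)**4 = ((1 + 2*0)**2/28)**4 = ((1 + 0)**2/28)**4 = ((1/28)*1**2)**4 = ((1/28)*1)**4 = (1/28)**4 = 1/614656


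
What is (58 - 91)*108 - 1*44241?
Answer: -47805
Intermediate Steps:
(58 - 91)*108 - 1*44241 = -33*108 - 44241 = -3564 - 44241 = -47805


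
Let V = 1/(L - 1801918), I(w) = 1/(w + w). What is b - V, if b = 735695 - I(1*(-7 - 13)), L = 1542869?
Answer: 7623242421289/10361960 ≈ 7.3570e+5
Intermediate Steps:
I(w) = 1/(2*w)
V = -1/259049 (V = 1/(1542869 - 1801918) = 1/(-259049) = -1/259049 ≈ -3.8603e-6)
b = 29427801/40 (b = 735695 - 1/(2*(1*(-7 - 13))) = 735695 - 1/(2*(1*(-20))) = 735695 - 1/(2*(-20)) = 735695 - (-1)/(2*20) = 735695 - 1*(-1/40) = 735695 + 1/40 = 29427801/40 ≈ 7.3570e+5)
b - V = 29427801/40 - 1*(-1/259049) = 29427801/40 + 1/259049 = 7623242421289/10361960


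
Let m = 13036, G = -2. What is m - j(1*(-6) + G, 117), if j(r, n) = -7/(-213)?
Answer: 2776661/213 ≈ 13036.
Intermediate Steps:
j(r, n) = 7/213 (j(r, n) = -7*(-1/213) = 7/213)
m - j(1*(-6) + G, 117) = 13036 - 1*7/213 = 13036 - 7/213 = 2776661/213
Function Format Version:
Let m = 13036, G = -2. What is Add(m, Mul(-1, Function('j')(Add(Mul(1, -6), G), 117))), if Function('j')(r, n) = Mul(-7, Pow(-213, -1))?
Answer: Rational(2776661, 213) ≈ 13036.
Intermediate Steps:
Function('j')(r, n) = Rational(7, 213) (Function('j')(r, n) = Mul(-7, Rational(-1, 213)) = Rational(7, 213))
Add(m, Mul(-1, Function('j')(Add(Mul(1, -6), G), 117))) = Add(13036, Mul(-1, Rational(7, 213))) = Add(13036, Rational(-7, 213)) = Rational(2776661, 213)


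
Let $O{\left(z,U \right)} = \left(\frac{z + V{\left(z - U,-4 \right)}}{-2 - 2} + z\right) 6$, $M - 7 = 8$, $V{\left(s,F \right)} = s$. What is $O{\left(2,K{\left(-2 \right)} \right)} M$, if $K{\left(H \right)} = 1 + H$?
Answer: $\frac{135}{2} \approx 67.5$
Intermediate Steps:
$M = 15$ ($M = 7 + 8 = 15$)
$O{\left(z,U \right)} = 3 z + \frac{3 U}{2}$ ($O{\left(z,U \right)} = \left(\frac{z - \left(U - z\right)}{-2 - 2} + z\right) 6 = \left(\frac{- U + 2 z}{-4} + z\right) 6 = \left(\left(- U + 2 z\right) \left(- \frac{1}{4}\right) + z\right) 6 = \left(\left(- \frac{z}{2} + \frac{U}{4}\right) + z\right) 6 = \left(\frac{z}{2} + \frac{U}{4}\right) 6 = 3 z + \frac{3 U}{2}$)
$O{\left(2,K{\left(-2 \right)} \right)} M = \left(3 \cdot 2 + \frac{3 \left(1 - 2\right)}{2}\right) 15 = \left(6 + \frac{3}{2} \left(-1\right)\right) 15 = \left(6 - \frac{3}{2}\right) 15 = \frac{9}{2} \cdot 15 = \frac{135}{2}$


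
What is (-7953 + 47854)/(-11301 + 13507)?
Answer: 39901/2206 ≈ 18.087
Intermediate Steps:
(-7953 + 47854)/(-11301 + 13507) = 39901/2206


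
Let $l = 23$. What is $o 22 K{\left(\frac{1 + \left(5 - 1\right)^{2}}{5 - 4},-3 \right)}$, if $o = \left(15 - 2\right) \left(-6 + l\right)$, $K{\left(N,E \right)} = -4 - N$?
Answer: $-102102$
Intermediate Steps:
$o = 221$ ($o = \left(15 - 2\right) \left(-6 + 23\right) = 13 \cdot 17 = 221$)
$o 22 K{\left(\frac{1 + \left(5 - 1\right)^{2}}{5 - 4},-3 \right)} = 221 \cdot 22 \left(-4 - \frac{1 + \left(5 - 1\right)^{2}}{5 - 4}\right) = 4862 \left(-4 - \frac{1 + 4^{2}}{1}\right) = 4862 \left(-4 - \left(1 + 16\right) 1\right) = 4862 \left(-4 - 17 \cdot 1\right) = 4862 \left(-4 - 17\right) = 4862 \left(-21\right) = -102102$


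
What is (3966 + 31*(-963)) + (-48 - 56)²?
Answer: -15071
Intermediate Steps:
(3966 + 31*(-963)) + (-48 - 56)² = (3966 - 29853) + (-104)² = -25887 + 10816 = -15071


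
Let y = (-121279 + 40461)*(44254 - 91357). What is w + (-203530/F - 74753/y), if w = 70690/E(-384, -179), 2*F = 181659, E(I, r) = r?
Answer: -780347966544267491/1964834918813938 ≈ -397.16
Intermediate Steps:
y = 3806770254 (y = -80818*(-47103) = 3806770254)
F = 181659/2 (F = (1/2)*181659 = 181659/2 ≈ 90830.)
w = -70690/179 (w = 70690/(-179) = 70690*(-1/179) = -70690/179 ≈ -394.92)
w + (-203530/F - 74753/y) = -70690/179 + (-203530/181659/2 - 74753/3806770254) = -70690/179 + (-203530*2/181659 - 74753*1/3806770254) = -70690/179 + (-407060/181659 - 10679/543824322) = -70690/179 - 24596785383309/10976731390022 = -780347966544267491/1964834918813938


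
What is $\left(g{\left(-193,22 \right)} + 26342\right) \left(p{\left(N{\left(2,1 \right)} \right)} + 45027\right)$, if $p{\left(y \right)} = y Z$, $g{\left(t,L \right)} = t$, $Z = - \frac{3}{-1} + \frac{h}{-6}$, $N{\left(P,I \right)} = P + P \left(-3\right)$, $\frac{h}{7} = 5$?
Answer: $\frac{3533122135}{3} \approx 1.1777 \cdot 10^{9}$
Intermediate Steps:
$h = 35$ ($h = 7 \cdot 5 = 35$)
$N{\left(P,I \right)} = - 2 P$ ($N{\left(P,I \right)} = P - 3 P = - 2 P$)
$Z = - \frac{17}{6}$ ($Z = - \frac{3}{-1} + \frac{35}{-6} = \left(-3\right) \left(-1\right) + 35 \left(- \frac{1}{6}\right) = 3 - \frac{35}{6} = - \frac{17}{6} \approx -2.8333$)
$p{\left(y \right)} = - \frac{17 y}{6}$ ($p{\left(y \right)} = y \left(- \frac{17}{6}\right) = - \frac{17 y}{6}$)
$\left(g{\left(-193,22 \right)} + 26342\right) \left(p{\left(N{\left(2,1 \right)} \right)} + 45027\right) = \left(-193 + 26342\right) \left(- \frac{17 \left(\left(-2\right) 2\right)}{6} + 45027\right) = 26149 \left(\left(- \frac{17}{6}\right) \left(-4\right) + 45027\right) = 26149 \left(\frac{34}{3} + 45027\right) = 26149 \cdot \frac{135115}{3} = \frac{3533122135}{3}$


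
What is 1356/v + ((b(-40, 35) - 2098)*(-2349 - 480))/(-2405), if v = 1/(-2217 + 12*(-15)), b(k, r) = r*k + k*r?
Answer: -7830904902/2405 ≈ -3.2561e+6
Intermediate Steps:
b(k, r) = 2*k*r (b(k, r) = k*r + k*r = 2*k*r)
v = -1/2397 (v = 1/(-2217 - 180) = 1/(-2397) = -1/2397 ≈ -0.00041719)
1356/v + ((b(-40, 35) - 2098)*(-2349 - 480))/(-2405) = 1356/(-1/2397) + ((2*(-40)*35 - 2098)*(-2349 - 480))/(-2405) = 1356*(-2397) + ((-2800 - 2098)*(-2829))*(-1/2405) = -3250332 - 4898*(-2829)*(-1/2405) = -3250332 + 13856442*(-1/2405) = -3250332 - 13856442/2405 = -7830904902/2405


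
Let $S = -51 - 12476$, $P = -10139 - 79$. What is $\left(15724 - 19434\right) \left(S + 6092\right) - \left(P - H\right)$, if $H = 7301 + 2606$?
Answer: $23893975$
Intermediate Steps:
$P = -10218$ ($P = -10139 - 79 = -10218$)
$S = -12527$
$H = 9907$
$\left(15724 - 19434\right) \left(S + 6092\right) - \left(P - H\right) = \left(15724 - 19434\right) \left(-12527 + 6092\right) - \left(-10218 - 9907\right) = \left(-3710\right) \left(-6435\right) - \left(-10218 - 9907\right) = 23873850 - -20125 = 23873850 + 20125 = 23893975$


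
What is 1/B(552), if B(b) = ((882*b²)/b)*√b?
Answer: √138/134374464 ≈ 8.7422e-8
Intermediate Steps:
B(b) = 882*b^(3/2) (B(b) = (882*b)*√b = 882*b^(3/2))
1/B(552) = 1/(882*552^(3/2)) = 1/(882*(1104*√138)) = 1/(973728*√138) = √138/134374464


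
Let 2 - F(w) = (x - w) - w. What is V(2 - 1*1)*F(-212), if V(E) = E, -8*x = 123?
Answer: -3253/8 ≈ -406.63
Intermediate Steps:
x = -123/8 (x = -1/8*123 = -123/8 ≈ -15.375)
F(w) = 139/8 + 2*w (F(w) = 2 - ((-123/8 - w) - w) = 2 - (-123/8 - 2*w) = 2 + (123/8 + 2*w) = 139/8 + 2*w)
V(2 - 1*1)*F(-212) = (2 - 1*1)*(139/8 + 2*(-212)) = (2 - 1)*(139/8 - 424) = 1*(-3253/8) = -3253/8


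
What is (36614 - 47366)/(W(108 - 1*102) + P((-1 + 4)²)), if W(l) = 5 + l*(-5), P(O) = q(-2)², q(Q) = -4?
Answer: 3584/3 ≈ 1194.7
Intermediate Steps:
P(O) = 16 (P(O) = (-4)² = 16)
W(l) = 5 - 5*l
(36614 - 47366)/(W(108 - 1*102) + P((-1 + 4)²)) = (36614 - 47366)/((5 - 5*(108 - 1*102)) + 16) = -10752/((5 - 5*(108 - 102)) + 16) = -10752/((5 - 5*6) + 16) = -10752/((5 - 30) + 16) = -10752/(-25 + 16) = -10752/(-9) = -10752*(-⅑) = 3584/3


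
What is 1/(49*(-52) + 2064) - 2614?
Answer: -1265177/484 ≈ -2614.0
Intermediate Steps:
1/(49*(-52) + 2064) - 2614 = 1/(-2548 + 2064) - 2614 = 1/(-484) - 2614 = -1/484 - 2614 = -1265177/484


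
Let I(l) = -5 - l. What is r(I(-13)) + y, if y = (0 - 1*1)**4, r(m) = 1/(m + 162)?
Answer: 171/170 ≈ 1.0059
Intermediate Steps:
r(m) = 1/(162 + m)
y = 1 (y = (0 - 1)**4 = (-1)**4 = 1)
r(I(-13)) + y = 1/(162 + (-5 - 1*(-13))) + 1 = 1/(162 + (-5 + 13)) + 1 = 1/(162 + 8) + 1 = 1/170 + 1 = 171/170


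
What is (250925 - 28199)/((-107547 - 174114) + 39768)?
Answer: -74242/80631 ≈ -0.92076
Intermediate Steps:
(250925 - 28199)/((-107547 - 174114) + 39768) = 222726/(-281661 + 39768) = 222726/(-241893) = 222726*(-1/241893) = -74242/80631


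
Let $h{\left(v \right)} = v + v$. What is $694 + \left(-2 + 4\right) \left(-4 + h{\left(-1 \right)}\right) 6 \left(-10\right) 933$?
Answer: $672454$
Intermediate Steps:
$h{\left(v \right)} = 2 v$
$694 + \left(-2 + 4\right) \left(-4 + h{\left(-1 \right)}\right) 6 \left(-10\right) 933 = 694 + \left(-2 + 4\right) \left(-4 + 2 \left(-1\right)\right) 6 \left(-10\right) 933 = 694 + 2 \left(-4 - 2\right) 6 \left(-10\right) 933 = 694 + 2 \left(-6\right) 6 \left(-10\right) 933 = 694 + \left(-12\right) 6 \left(-10\right) 933 = 694 + \left(-72\right) \left(-10\right) 933 = 694 + 720 \cdot 933 = 694 + 671760 = 672454$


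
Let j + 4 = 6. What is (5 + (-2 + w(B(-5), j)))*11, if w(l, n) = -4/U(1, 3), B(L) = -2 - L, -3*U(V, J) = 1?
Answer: 165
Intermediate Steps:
j = 2 (j = -4 + 6 = 2)
U(V, J) = -⅓ (U(V, J) = -⅓*1 = -⅓)
w(l, n) = 12 (w(l, n) = -4/(-⅓) = -4*(-3) = 12)
(5 + (-2 + w(B(-5), j)))*11 = (5 + (-2 + 12))*11 = (5 + 10)*11 = 15*11 = 165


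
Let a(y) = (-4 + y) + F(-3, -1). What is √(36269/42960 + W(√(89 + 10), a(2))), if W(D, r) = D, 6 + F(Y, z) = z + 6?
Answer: √(97382265 + 346042800*√11)/10740 ≈ 3.2854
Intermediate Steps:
F(Y, z) = z (F(Y, z) = -6 + (z + 6) = -6 + (6 + z) = z)
a(y) = -5 + y (a(y) = (-4 + y) - 1 = -5 + y)
√(36269/42960 + W(√(89 + 10), a(2))) = √(36269/42960 + √(89 + 10)) = √(36269*(1/42960) + √99) = √(36269/42960 + 3*√11)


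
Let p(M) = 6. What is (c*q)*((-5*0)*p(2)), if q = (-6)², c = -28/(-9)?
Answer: 0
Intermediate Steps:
c = 28/9 (c = -28*(-⅑) = 28/9 ≈ 3.1111)
q = 36
(c*q)*((-5*0)*p(2)) = ((28/9)*36)*(-5*0*6) = 112*(0*6) = 112*0 = 0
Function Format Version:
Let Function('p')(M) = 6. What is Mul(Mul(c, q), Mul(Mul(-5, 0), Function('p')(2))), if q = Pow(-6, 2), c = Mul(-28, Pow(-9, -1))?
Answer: 0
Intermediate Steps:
c = Rational(28, 9) (c = Mul(-28, Rational(-1, 9)) = Rational(28, 9) ≈ 3.1111)
q = 36
Mul(Mul(c, q), Mul(Mul(-5, 0), Function('p')(2))) = Mul(Mul(Rational(28, 9), 36), Mul(Mul(-5, 0), 6)) = Mul(112, Mul(0, 6)) = Mul(112, 0) = 0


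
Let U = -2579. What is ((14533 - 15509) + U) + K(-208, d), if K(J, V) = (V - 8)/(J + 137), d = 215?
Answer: -252612/71 ≈ -3557.9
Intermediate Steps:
K(J, V) = (-8 + V)/(137 + J)
((14533 - 15509) + U) + K(-208, d) = ((14533 - 15509) - 2579) + (-8 + 215)/(137 - 208) = (-976 - 2579) + 207/(-71) = -3555 - 1/71*207 = -3555 - 207/71 = -252612/71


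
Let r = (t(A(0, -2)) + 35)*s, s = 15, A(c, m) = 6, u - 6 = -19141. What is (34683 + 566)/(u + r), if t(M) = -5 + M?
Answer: -35249/18595 ≈ -1.8956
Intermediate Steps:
u = -19135 (u = 6 - 19141 = -19135)
r = 540 (r = ((-5 + 6) + 35)*15 = (1 + 35)*15 = 36*15 = 540)
(34683 + 566)/(u + r) = (34683 + 566)/(-19135 + 540) = 35249/(-18595) = 35249*(-1/18595) = -35249/18595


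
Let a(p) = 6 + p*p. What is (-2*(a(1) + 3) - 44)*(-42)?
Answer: 2688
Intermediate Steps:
a(p) = 6 + p**2
(-2*(a(1) + 3) - 44)*(-42) = (-2*((6 + 1**2) + 3) - 44)*(-42) = (-2*((6 + 1) + 3) - 44)*(-42) = (-2*(7 + 3) - 44)*(-42) = (-2*10 - 44)*(-42) = (-20 - 44)*(-42) = -64*(-42) = 2688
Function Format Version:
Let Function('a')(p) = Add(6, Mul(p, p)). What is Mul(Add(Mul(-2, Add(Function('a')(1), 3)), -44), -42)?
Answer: 2688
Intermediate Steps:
Function('a')(p) = Add(6, Pow(p, 2))
Mul(Add(Mul(-2, Add(Function('a')(1), 3)), -44), -42) = Mul(Add(Mul(-2, Add(Add(6, Pow(1, 2)), 3)), -44), -42) = Mul(Add(Mul(-2, Add(Add(6, 1), 3)), -44), -42) = Mul(Add(Mul(-2, Add(7, 3)), -44), -42) = Mul(Add(Mul(-2, 10), -44), -42) = Mul(Add(-20, -44), -42) = Mul(-64, -42) = 2688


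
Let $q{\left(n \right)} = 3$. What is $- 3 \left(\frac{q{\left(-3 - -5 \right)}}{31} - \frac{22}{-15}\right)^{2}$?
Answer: $- \frac{528529}{72075} \approx -7.333$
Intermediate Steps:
$- 3 \left(\frac{q{\left(-3 - -5 \right)}}{31} - \frac{22}{-15}\right)^{2} = - 3 \left(\frac{3}{31} - \frac{22}{-15}\right)^{2} = - 3 \left(3 \cdot \frac{1}{31} - - \frac{22}{15}\right)^{2} = - 3 \left(\frac{3}{31} + \frac{22}{15}\right)^{2} = - 3 \left(\frac{727}{465}\right)^{2} = \left(-3\right) \frac{528529}{216225} = - \frac{528529}{72075}$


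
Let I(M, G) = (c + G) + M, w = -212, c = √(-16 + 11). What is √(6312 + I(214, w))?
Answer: √(6314 + I*√5) ≈ 79.461 + 0.014*I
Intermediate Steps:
c = I*√5 (c = √(-5) = I*√5 ≈ 2.2361*I)
I(M, G) = G + M + I*√5 (I(M, G) = (I*√5 + G) + M = (G + I*√5) + M = G + M + I*√5)
√(6312 + I(214, w)) = √(6312 + (-212 + 214 + I*√5)) = √(6312 + (2 + I*√5)) = √(6314 + I*√5)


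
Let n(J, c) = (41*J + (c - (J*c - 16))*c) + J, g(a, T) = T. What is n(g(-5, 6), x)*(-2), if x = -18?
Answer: 3312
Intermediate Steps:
n(J, c) = 42*J + c*(16 + c - J*c) (n(J, c) = (41*J + (c - (-16 + J*c))*c) + J = (41*J + (c + (16 - J*c))*c) + J = (41*J + (16 + c - J*c)*c) + J = (41*J + c*(16 + c - J*c)) + J = 42*J + c*(16 + c - J*c))
n(g(-5, 6), x)*(-2) = ((-18)² + 16*(-18) + 42*6 - 1*6*(-18)²)*(-2) = (324 - 288 + 252 - 1*6*324)*(-2) = (324 - 288 + 252 - 1944)*(-2) = -1656*(-2) = 3312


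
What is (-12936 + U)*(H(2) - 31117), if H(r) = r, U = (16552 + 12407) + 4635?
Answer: -642773670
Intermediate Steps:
U = 33594 (U = 28959 + 4635 = 33594)
(-12936 + U)*(H(2) - 31117) = (-12936 + 33594)*(2 - 31117) = 20658*(-31115) = -642773670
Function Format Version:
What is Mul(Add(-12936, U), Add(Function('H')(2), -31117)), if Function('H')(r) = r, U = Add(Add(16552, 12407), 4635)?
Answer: -642773670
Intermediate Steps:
U = 33594 (U = Add(28959, 4635) = 33594)
Mul(Add(-12936, U), Add(Function('H')(2), -31117)) = Mul(Add(-12936, 33594), Add(2, -31117)) = Mul(20658, -31115) = -642773670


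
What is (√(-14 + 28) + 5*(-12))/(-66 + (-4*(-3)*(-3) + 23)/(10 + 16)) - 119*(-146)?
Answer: 2310862/133 - 2*√14/133 ≈ 17375.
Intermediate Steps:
(√(-14 + 28) + 5*(-12))/(-66 + (-4*(-3)*(-3) + 23)/(10 + 16)) - 119*(-146) = (√14 - 60)/(-66 + (12*(-3) + 23)/26) + 17374 = (-60 + √14)/(-66 + (-36 + 23)*(1/26)) + 17374 = (-60 + √14)/(-66 - 13*1/26) + 17374 = (-60 + √14)/(-66 - ½) + 17374 = (-60 + √14)/(-133/2) + 17374 = (-60 + √14)*(-2/133) + 17374 = (120/133 - 2*√14/133) + 17374 = 2310862/133 - 2*√14/133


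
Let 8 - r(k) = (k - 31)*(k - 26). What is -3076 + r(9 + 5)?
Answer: -3272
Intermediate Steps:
r(k) = 8 - (-31 + k)*(-26 + k) (r(k) = 8 - (k - 31)*(k - 26) = 8 - (-31 + k)*(-26 + k))
-3076 + r(9 + 5) = -3076 + (-798 - (9 + 5)**2 + 57*(9 + 5)) = -3076 + (-798 - 1*14**2 + 57*14) = -3076 + (-798 - 1*196 + 798) = -3076 + (-798 - 196 + 798) = -3076 - 196 = -3272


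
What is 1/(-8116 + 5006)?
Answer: -1/3110 ≈ -0.00032154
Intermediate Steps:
1/(-8116 + 5006) = 1/(-3110) = -1/3110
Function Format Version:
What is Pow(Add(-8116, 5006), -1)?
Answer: Rational(-1, 3110) ≈ -0.00032154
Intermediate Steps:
Pow(Add(-8116, 5006), -1) = Pow(-3110, -1) = Rational(-1, 3110)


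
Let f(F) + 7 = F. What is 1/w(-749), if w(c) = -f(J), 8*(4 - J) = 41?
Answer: 8/65 ≈ 0.12308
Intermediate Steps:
J = -9/8 (J = 4 - ⅛*41 = 4 - 41/8 = -9/8 ≈ -1.1250)
f(F) = -7 + F
w(c) = 65/8 (w(c) = -(-7 - 9/8) = -1*(-65/8) = 65/8)
1/w(-749) = 1/(65/8) = 8/65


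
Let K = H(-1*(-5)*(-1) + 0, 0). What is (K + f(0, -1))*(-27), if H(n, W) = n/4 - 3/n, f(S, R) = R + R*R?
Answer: 351/20 ≈ 17.550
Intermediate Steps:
f(S, R) = R + R²
H(n, W) = -3/n + n/4 (H(n, W) = n*(¼) - 3/n = n/4 - 3/n = -3/n + n/4)
K = -13/20 (K = -3/(-1*(-5)*(-1) + 0) + (-1*(-5)*(-1) + 0)/4 = -3/(5*(-1) + 0) + (5*(-1) + 0)/4 = -3/(-5 + 0) + (-5 + 0)/4 = -3/(-5) + (¼)*(-5) = -3*(-⅕) - 5/4 = ⅗ - 5/4 = -13/20 ≈ -0.65000)
(K + f(0, -1))*(-27) = (-13/20 - (1 - 1))*(-27) = (-13/20 - 1*0)*(-27) = (-13/20 + 0)*(-27) = -13/20*(-27) = 351/20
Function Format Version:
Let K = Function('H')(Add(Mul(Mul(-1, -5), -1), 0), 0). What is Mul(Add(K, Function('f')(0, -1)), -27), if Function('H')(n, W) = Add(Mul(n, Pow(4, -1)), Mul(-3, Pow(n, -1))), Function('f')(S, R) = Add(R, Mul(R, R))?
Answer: Rational(351, 20) ≈ 17.550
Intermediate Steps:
Function('f')(S, R) = Add(R, Pow(R, 2))
Function('H')(n, W) = Add(Mul(-3, Pow(n, -1)), Mul(Rational(1, 4), n)) (Function('H')(n, W) = Add(Mul(n, Rational(1, 4)), Mul(-3, Pow(n, -1))) = Add(Mul(Rational(1, 4), n), Mul(-3, Pow(n, -1))) = Add(Mul(-3, Pow(n, -1)), Mul(Rational(1, 4), n)))
K = Rational(-13, 20) (K = Add(Mul(-3, Pow(Add(Mul(Mul(-1, -5), -1), 0), -1)), Mul(Rational(1, 4), Add(Mul(Mul(-1, -5), -1), 0))) = Add(Mul(-3, Pow(Add(Mul(5, -1), 0), -1)), Mul(Rational(1, 4), Add(Mul(5, -1), 0))) = Add(Mul(-3, Pow(Add(-5, 0), -1)), Mul(Rational(1, 4), Add(-5, 0))) = Add(Mul(-3, Pow(-5, -1)), Mul(Rational(1, 4), -5)) = Add(Mul(-3, Rational(-1, 5)), Rational(-5, 4)) = Add(Rational(3, 5), Rational(-5, 4)) = Rational(-13, 20) ≈ -0.65000)
Mul(Add(K, Function('f')(0, -1)), -27) = Mul(Add(Rational(-13, 20), Mul(-1, Add(1, -1))), -27) = Mul(Add(Rational(-13, 20), Mul(-1, 0)), -27) = Mul(Add(Rational(-13, 20), 0), -27) = Mul(Rational(-13, 20), -27) = Rational(351, 20)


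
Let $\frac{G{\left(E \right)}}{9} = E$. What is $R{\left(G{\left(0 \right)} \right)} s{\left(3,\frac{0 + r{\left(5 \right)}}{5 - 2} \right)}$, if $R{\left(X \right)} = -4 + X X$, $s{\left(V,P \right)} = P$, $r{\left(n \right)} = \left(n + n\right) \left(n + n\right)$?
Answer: $- \frac{400}{3} \approx -133.33$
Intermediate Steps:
$r{\left(n \right)} = 4 n^{2}$ ($r{\left(n \right)} = 2 n 2 n = 4 n^{2}$)
$G{\left(E \right)} = 9 E$
$R{\left(X \right)} = -4 + X^{2}$
$R{\left(G{\left(0 \right)} \right)} s{\left(3,\frac{0 + r{\left(5 \right)}}{5 - 2} \right)} = \left(-4 + \left(9 \cdot 0\right)^{2}\right) \frac{0 + 4 \cdot 5^{2}}{5 - 2} = \left(-4 + 0^{2}\right) \frac{0 + 4 \cdot 25}{3} = \left(-4 + 0\right) \left(0 + 100\right) \frac{1}{3} = - 4 \cdot 100 \cdot \frac{1}{3} = \left(-4\right) \frac{100}{3} = - \frac{400}{3}$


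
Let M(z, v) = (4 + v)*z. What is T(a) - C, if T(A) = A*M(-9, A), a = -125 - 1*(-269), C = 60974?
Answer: -252782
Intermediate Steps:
M(z, v) = z*(4 + v)
a = 144 (a = -125 + 269 = 144)
T(A) = A*(-36 - 9*A) (T(A) = A*(-9*(4 + A)) = A*(-36 - 9*A))
T(a) - C = 9*144*(-4 - 1*144) - 1*60974 = 9*144*(-4 - 144) - 60974 = 9*144*(-148) - 60974 = -191808 - 60974 = -252782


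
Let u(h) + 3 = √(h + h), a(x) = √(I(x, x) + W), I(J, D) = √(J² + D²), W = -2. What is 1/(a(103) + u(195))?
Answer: 1/(-3 + √390 + √(-2 + 103*√2)) ≈ 0.034801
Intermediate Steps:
I(J, D) = √(D² + J²)
a(x) = √(-2 + √2*√(x²)) (a(x) = √(√(x² + x²) - 2) = √(√(2*x²) - 2) = √(√2*√(x²) - 2) = √(-2 + √2*√(x²)))
u(h) = -3 + √2*√h (u(h) = -3 + √(h + h) = -3 + √(2*h) = -3 + √2*√h)
1/(a(103) + u(195)) = 1/(√(-2 + √2*√(103²)) + (-3 + √2*√195)) = 1/(√(-2 + √2*√10609) + (-3 + √390)) = 1/(√(-2 + √2*103) + (-3 + √390)) = 1/(√(-2 + 103*√2) + (-3 + √390)) = 1/(-3 + √390 + √(-2 + 103*√2))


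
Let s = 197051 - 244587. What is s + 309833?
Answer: 262297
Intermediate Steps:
s = -47536
s + 309833 = -47536 + 309833 = 262297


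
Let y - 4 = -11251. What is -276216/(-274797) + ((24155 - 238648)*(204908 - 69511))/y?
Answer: 886730837556221/343404651 ≈ 2.5822e+6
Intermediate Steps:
y = -11247 (y = 4 - 11251 = -11247)
-276216/(-274797) + ((24155 - 238648)*(204908 - 69511))/y = -276216/(-274797) + ((24155 - 238648)*(204908 - 69511))/(-11247) = -276216*(-1/274797) - 214493*135397*(-1/11247) = 92072/91599 - 29041708721*(-1/11247) = 92072/91599 + 29041708721/11247 = 886730837556221/343404651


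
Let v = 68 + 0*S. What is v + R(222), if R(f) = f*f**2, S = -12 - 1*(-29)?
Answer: 10941116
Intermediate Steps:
S = 17 (S = -12 + 29 = 17)
R(f) = f**3
v = 68 (v = 68 + 0*17 = 68 + 0 = 68)
v + R(222) = 68 + 222**3 = 68 + 10941048 = 10941116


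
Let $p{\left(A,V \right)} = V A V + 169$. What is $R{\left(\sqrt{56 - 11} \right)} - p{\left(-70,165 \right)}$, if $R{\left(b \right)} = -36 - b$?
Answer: $1905545 - 3 \sqrt{5} \approx 1.9055 \cdot 10^{6}$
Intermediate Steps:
$p{\left(A,V \right)} = 169 + A V^{2}$ ($p{\left(A,V \right)} = A V V + 169 = A V^{2} + 169 = 169 + A V^{2}$)
$R{\left(\sqrt{56 - 11} \right)} - p{\left(-70,165 \right)} = \left(-36 - \sqrt{56 - 11}\right) - \left(169 - 70 \cdot 165^{2}\right) = \left(-36 - \sqrt{45}\right) - \left(169 - 1905750\right) = \left(-36 - 3 \sqrt{5}\right) - \left(169 - 1905750\right) = \left(-36 - 3 \sqrt{5}\right) - -1905581 = \left(-36 - 3 \sqrt{5}\right) + 1905581 = 1905545 - 3 \sqrt{5}$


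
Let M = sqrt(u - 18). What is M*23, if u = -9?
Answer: 69*I*sqrt(3) ≈ 119.51*I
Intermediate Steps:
M = 3*I*sqrt(3) (M = sqrt(-9 - 18) = sqrt(-27) = 3*I*sqrt(3) ≈ 5.1962*I)
M*23 = (3*I*sqrt(3))*23 = 69*I*sqrt(3)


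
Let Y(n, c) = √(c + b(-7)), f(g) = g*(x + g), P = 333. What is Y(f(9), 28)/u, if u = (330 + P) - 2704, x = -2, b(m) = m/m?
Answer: -√29/2041 ≈ -0.0026385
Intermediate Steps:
b(m) = 1
f(g) = g*(-2 + g)
u = -2041 (u = (330 + 333) - 2704 = 663 - 2704 = -2041)
Y(n, c) = √(1 + c) (Y(n, c) = √(c + 1) = √(1 + c))
Y(f(9), 28)/u = √(1 + 28)/(-2041) = √29*(-1/2041) = -√29/2041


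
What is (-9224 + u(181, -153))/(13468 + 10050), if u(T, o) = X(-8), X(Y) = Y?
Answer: -4616/11759 ≈ -0.39255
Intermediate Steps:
u(T, o) = -8
(-9224 + u(181, -153))/(13468 + 10050) = (-9224 - 8)/(13468 + 10050) = -9232/23518 = -9232*1/23518 = -4616/11759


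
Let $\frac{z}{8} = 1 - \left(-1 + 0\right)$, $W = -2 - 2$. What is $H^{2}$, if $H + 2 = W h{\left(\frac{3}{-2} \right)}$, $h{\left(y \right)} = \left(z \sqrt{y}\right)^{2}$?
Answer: $2353156$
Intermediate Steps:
$W = -4$ ($W = -2 - 2 = -4$)
$z = 16$ ($z = 8 \left(1 - \left(-1 + 0\right)\right) = 8 \left(1 - -1\right) = 8 \left(1 + 1\right) = 8 \cdot 2 = 16$)
$h{\left(y \right)} = 256 y$ ($h{\left(y \right)} = \left(16 \sqrt{y}\right)^{2} = 256 y$)
$H = 1534$ ($H = -2 - 4 \cdot 256 \frac{3}{-2} = -2 - 4 \cdot 256 \cdot 3 \left(- \frac{1}{2}\right) = -2 - 4 \cdot 256 \left(- \frac{3}{2}\right) = -2 - -1536 = -2 + 1536 = 1534$)
$H^{2} = 1534^{2} = 2353156$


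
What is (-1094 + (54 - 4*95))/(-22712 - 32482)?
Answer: 710/27597 ≈ 0.025727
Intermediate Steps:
(-1094 + (54 - 4*95))/(-22712 - 32482) = (-1094 + (54 - 380))/(-55194) = (-1094 - 326)*(-1/55194) = -1420*(-1/55194) = 710/27597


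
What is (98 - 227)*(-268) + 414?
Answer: 34986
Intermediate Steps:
(98 - 227)*(-268) + 414 = -129*(-268) + 414 = 34572 + 414 = 34986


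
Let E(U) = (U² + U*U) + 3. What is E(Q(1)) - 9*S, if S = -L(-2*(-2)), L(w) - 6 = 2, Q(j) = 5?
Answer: 125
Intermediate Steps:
E(U) = 3 + 2*U² (E(U) = (U² + U²) + 3 = 2*U² + 3 = 3 + 2*U²)
L(w) = 8 (L(w) = 6 + 2 = 8)
S = -8 (S = -1*8 = -8)
E(Q(1)) - 9*S = (3 + 2*5²) - 9*(-8) = (3 + 2*25) + 72 = (3 + 50) + 72 = 53 + 72 = 125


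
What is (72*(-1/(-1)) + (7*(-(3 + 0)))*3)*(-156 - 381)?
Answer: -4833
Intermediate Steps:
(72*(-1/(-1)) + (7*(-(3 + 0)))*3)*(-156 - 381) = (72*(-1*(-1)) + (7*(-1*3))*3)*(-537) = (72*1 + (7*(-3))*3)*(-537) = (72 - 21*3)*(-537) = (72 - 63)*(-537) = 9*(-537) = -4833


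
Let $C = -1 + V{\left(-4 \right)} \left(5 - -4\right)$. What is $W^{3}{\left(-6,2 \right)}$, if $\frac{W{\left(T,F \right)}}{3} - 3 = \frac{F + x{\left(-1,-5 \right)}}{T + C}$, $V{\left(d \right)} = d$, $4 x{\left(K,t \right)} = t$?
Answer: $\frac{3645153819}{5088448} \approx 716.36$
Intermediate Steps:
$x{\left(K,t \right)} = \frac{t}{4}$
$C = -37$ ($C = -1 - 4 \left(5 - -4\right) = -1 - 4 \left(5 + 4\right) = -1 - 36 = -37$)
$W{\left(T,F \right)} = 9 + \frac{3 \left(- \frac{5}{4} + F\right)}{-37 + T}$ ($W{\left(T,F \right)} = 9 + 3 \frac{F + \frac{1}{4} \left(-5\right)}{T - 37} = 9 + 3 \frac{F - \frac{5}{4}}{-37 + T} = 9 + 3 \frac{- \frac{5}{4} + F}{-37 + T} = 9 + \frac{3 \left(- \frac{5}{4} + F\right)}{-37 + T}$)
$W^{3}{\left(-6,2 \right)} = \left(\frac{3 \left(-449 + 4 \cdot 2 + 12 \left(-6\right)\right)}{4 \left(-37 - 6\right)}\right)^{3} = \left(\frac{3 \left(-449 + 8 - 72\right)}{4 \left(-43\right)}\right)^{3} = \left(\frac{3}{4} \left(- \frac{1}{43}\right) \left(-513\right)\right)^{3} = \left(\frac{1539}{172}\right)^{3} = \frac{3645153819}{5088448}$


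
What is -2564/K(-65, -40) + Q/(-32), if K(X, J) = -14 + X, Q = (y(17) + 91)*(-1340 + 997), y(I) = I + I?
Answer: 3469173/2528 ≈ 1372.3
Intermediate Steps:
y(I) = 2*I
Q = -42875 (Q = (2*17 + 91)*(-1340 + 997) = (34 + 91)*(-343) = 125*(-343) = -42875)
-2564/K(-65, -40) + Q/(-32) = -2564/(-14 - 65) - 42875/(-32) = -2564/(-79) - 42875*(-1/32) = -2564*(-1/79) + 42875/32 = 2564/79 + 42875/32 = 3469173/2528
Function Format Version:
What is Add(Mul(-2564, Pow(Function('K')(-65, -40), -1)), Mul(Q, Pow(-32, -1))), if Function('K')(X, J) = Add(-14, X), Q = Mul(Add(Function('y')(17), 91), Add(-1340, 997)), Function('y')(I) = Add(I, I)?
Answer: Rational(3469173, 2528) ≈ 1372.3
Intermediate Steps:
Function('y')(I) = Mul(2, I)
Q = -42875 (Q = Mul(Add(Mul(2, 17), 91), Add(-1340, 997)) = Mul(Add(34, 91), -343) = Mul(125, -343) = -42875)
Add(Mul(-2564, Pow(Function('K')(-65, -40), -1)), Mul(Q, Pow(-32, -1))) = Add(Mul(-2564, Pow(Add(-14, -65), -1)), Mul(-42875, Pow(-32, -1))) = Add(Mul(-2564, Pow(-79, -1)), Mul(-42875, Rational(-1, 32))) = Add(Mul(-2564, Rational(-1, 79)), Rational(42875, 32)) = Add(Rational(2564, 79), Rational(42875, 32)) = Rational(3469173, 2528)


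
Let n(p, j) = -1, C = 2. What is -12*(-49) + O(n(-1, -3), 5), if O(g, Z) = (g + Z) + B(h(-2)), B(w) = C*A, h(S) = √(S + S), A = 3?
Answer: 598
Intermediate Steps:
h(S) = √2*√S (h(S) = √(2*S) = √2*√S)
B(w) = 6 (B(w) = 2*3 = 6)
O(g, Z) = 6 + Z + g (O(g, Z) = (g + Z) + 6 = (Z + g) + 6 = 6 + Z + g)
-12*(-49) + O(n(-1, -3), 5) = -12*(-49) + (6 + 5 - 1) = 588 + 10 = 598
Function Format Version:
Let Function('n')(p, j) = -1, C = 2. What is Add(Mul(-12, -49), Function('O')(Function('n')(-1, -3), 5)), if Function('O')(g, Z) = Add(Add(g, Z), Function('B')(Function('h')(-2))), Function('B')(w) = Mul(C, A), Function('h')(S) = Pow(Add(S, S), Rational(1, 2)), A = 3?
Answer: 598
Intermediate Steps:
Function('h')(S) = Mul(Pow(2, Rational(1, 2)), Pow(S, Rational(1, 2))) (Function('h')(S) = Pow(Mul(2, S), Rational(1, 2)) = Mul(Pow(2, Rational(1, 2)), Pow(S, Rational(1, 2))))
Function('B')(w) = 6 (Function('B')(w) = Mul(2, 3) = 6)
Function('O')(g, Z) = Add(6, Z, g) (Function('O')(g, Z) = Add(Add(g, Z), 6) = Add(Add(Z, g), 6) = Add(6, Z, g))
Add(Mul(-12, -49), Function('O')(Function('n')(-1, -3), 5)) = Add(Mul(-12, -49), Add(6, 5, -1)) = Add(588, 10) = 598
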